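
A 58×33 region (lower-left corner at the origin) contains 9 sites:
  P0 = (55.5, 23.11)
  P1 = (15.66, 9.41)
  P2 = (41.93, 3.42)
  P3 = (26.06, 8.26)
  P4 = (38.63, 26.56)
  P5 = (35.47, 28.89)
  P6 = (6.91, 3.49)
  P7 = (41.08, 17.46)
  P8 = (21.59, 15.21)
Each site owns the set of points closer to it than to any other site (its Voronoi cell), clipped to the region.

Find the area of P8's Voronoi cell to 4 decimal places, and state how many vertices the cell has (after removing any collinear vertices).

1. box [0,58]×[0,33]: [(0, 0) (58, 0) (58, 33) (0, 33)]
2. ⊥bis P8·P0 via (38.545,19.16): [(0, 0) (43.0087, 0) (35.3207, 33) (0, 33)]  |A|=1292.4351
3. ⊥bis P8·P1 via (18.625,12.31): [(0, 31.3525) (30.6651, 0) (43.0087, 0) (35.3207, 33) (0, 33)]  |A|=811.7214
4. ⊥bis P8·P2 via (31.76,9.315): [(0, 31.3525) (27.9624, 2.7634) (38.2358, 20.4871) (35.3207, 33) (0, 33)]  |A|=647.1336
5. ⊥bis P8·P3 via (23.825,11.735): [(0, 31.3525) (20.9782, 9.904) (38.1312, 20.9362) (35.3207, 33) (0, 33)]  |A|=544.1315
6. ⊥bis P8·P4 via (30.11,20.885): [(0, 31.3525) (20.9782, 9.904) (32.4918, 17.3092) (22.0404, 33) (0, 33)]  |A|=400.8293
7. ⊥bis P8·P5 via (28.53,22.05): [(0, 31.3525) (20.9782, 9.904) (32.4918, 17.3092) (31.0101, 19.5336) (17.7378, 33) (0, 33)]  |A|=371.8586
8. ⊥bis P8·P6 via (14.25,9.35): [(0, 31.3525) (20.9782, 9.904) (32.4918, 17.3092) (31.0101, 19.5336) (17.7378, 33) (0, 33)]  |A|=371.8586
9. ⊥bis P8·P7 via (31.335,16.335): [(0, 31.3525) (20.9782, 9.904) (31.3103, 16.5493) (30.9599, 19.5846) (17.7378, 33) (0, 33)]  |A|=369.9142
10. canonical 6-gon: [(0, 31.3525) (20.9782, 9.904) (31.3103, 16.5493) (30.9599, 19.5846) (17.7378, 33) (0, 33)]
11. shoelace: 369.9142

Area of P8's cell: 369.9142 (6 vertices)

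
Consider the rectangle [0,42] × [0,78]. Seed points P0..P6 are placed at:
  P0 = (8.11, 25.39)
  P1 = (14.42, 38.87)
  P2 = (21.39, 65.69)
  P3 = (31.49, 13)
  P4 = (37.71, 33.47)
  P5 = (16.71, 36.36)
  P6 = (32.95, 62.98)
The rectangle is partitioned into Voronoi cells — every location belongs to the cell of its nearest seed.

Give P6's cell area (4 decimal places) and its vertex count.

1. box [0,42]×[0,78]: [(0, 0) (42, 0) (42, 78) (0, 78)]
2. ⊥bis P6·P0 via (20.53,44.185): [(0, 57.7515) (42, 29.9973) (42, 78) (0, 78)]  |A|=1433.2745
3. ⊥bis P6·P1 via (23.685,50.925): [(0, 69.1284) (42, 36.8488) (42, 78) (0, 78)]  |A|=1050.4794
4. ⊥bis P6·P2 via (27.17,64.335): [(23.9742, 50.7027) (42, 36.8488) (42, 78) (30.3735, 78)]  |A|=529.5778
5. ⊥bis P6·P3 via (32.22,37.99): [(23.9742, 50.7027) (40.8429, 37.7381) (42, 37.7043) (42, 78) (30.3735, 78)]  |A|=529.0828
6. ⊥bis P6·P4 via (35.33,48.225): [(23.9742, 50.7027) (28.6087, 47.1408) (42, 49.3009) (42, 78) (30.3735, 78)]  |A|=446.203
7. ⊥bis P6·P5 via (24.83,49.67): [(23.9742, 50.7027) (27.196, 48.2266) (28.899, 47.1877) (42, 49.3009) (42, 78) (30.3735, 78)]  |A|=446.0124
8. canonical 6-gon: [(23.9742, 50.7027) (27.196, 48.2266) (28.899, 47.1877) (42, 49.3009) (42, 78) (30.3735, 78)]
9. shoelace: 446.0124

Area of P6's cell: 446.0124 (6 vertices)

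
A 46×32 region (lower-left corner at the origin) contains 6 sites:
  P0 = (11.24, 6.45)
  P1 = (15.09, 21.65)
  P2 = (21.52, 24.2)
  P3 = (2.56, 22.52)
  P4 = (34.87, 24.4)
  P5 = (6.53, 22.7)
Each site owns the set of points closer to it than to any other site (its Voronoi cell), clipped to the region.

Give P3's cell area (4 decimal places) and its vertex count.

1. box [0,46]×[0,32]: [(0, 0) (46, 0) (46, 32) (0, 32)]
2. ⊥bis P3·P0 via (6.9,14.485): [(0, 10.7581) (39.327, 32) (0, 32)]  |A|=417.6906
3. ⊥bis P3·P1 via (8.825,22.085): [(0, 10.7581) (8.3518, 15.2691) (9.5134, 32) (0, 32)]  |A|=168.2877
4. ⊥bis P3·P2 via (12.04,23.36): [(0, 10.7581) (8.3518, 15.2691) (9.5134, 32) (0, 32)]  |A|=168.2877
5. ⊥bis P3·P4 via (18.715,23.46): [(0, 10.7581) (8.3518, 15.2691) (9.5134, 32) (0, 32)]  |A|=168.2877
6. ⊥bis P3·P5 via (4.545,22.61): [(0, 10.7581) (4.9609, 13.4376) (4.1193, 32) (0, 32)]  |A|=90.921
7. canonical 4-gon: [(0, 10.7581) (4.9609, 13.4376) (4.1193, 32) (0, 32)]
8. shoelace: 90.921

Area of P3's cell: 90.9210 (4 vertices)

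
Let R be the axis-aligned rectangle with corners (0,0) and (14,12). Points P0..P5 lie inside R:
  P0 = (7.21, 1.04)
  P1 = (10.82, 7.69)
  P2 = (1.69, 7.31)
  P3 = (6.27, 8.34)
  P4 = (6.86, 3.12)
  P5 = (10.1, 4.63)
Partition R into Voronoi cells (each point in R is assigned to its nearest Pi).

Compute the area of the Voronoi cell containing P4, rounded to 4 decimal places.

1. box [0,14]×[0,12]: [(0, 0) (14, 0) (14, 12) (0, 12)]
2. ⊥bis P4·P0 via (7.035,2.08): [(0, 0.8962) (14, 3.252) (14, 12) (0, 12)]  |A|=138.9625
3. ⊥bis P4·P1 via (8.84,5.405): [(0, 0.8962) (11.7597, 2.875) (1.2291, 12) (0, 12)]  |A|=70.8963
4. ⊥bis P4·P2 via (4.275,5.215): [(0.8972, 1.0472) (11.7597, 2.875) (6.2487, 7.6504)]  |A|=30.9726
5. ⊥bis P4·P3 via (6.565,5.73): [(4.5035, 5.497) (0.8972, 1.0472) (11.7597, 2.875) (8.2457, 5.92)]  |A|=27.3125
6. ⊥bis P4·P5 via (8.48,3.875): [(7.5629, 5.8428) (4.5035, 5.497) (0.8972, 1.0472) (9.1506, 2.436)]  |A|=21.3446
7. canonical 4-gon: [(7.5629, 5.8428) (4.5035, 5.497) (0.8972, 1.0472) (9.1506, 2.436)]
8. shoelace: 21.3446

Area of P4's cell: 21.3446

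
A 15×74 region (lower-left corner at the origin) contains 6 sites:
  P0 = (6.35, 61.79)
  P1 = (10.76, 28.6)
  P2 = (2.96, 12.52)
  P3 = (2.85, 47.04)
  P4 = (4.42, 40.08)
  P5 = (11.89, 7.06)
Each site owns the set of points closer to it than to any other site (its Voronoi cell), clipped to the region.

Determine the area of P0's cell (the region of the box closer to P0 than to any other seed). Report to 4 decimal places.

1. box [0,15]×[0,74]: [(0, 0) (15, 0) (15, 74) (0, 74)]
2. ⊥bis P0·P1 via (8.555,45.195): [(0, 44.0583) (15, 46.0514) (15, 74) (0, 74)]  |A|=434.1777
3. ⊥bis P0·P2 via (4.655,37.155): [(0, 44.0583) (15, 46.0514) (15, 74) (0, 74)]  |A|=434.1777
4. ⊥bis P0·P3 via (4.6,54.415): [(0, 55.5065) (15, 51.9472) (15, 74) (0, 74)]  |A|=304.097
5. ⊥bis P0·P4 via (5.385,50.935): [(0, 55.5065) (15, 51.9472) (15, 74) (0, 74)]  |A|=304.097
6. ⊥bis P0·P5 via (9.12,34.425): [(0, 55.5065) (15, 51.9472) (15, 74) (0, 74)]  |A|=304.097
7. canonical 4-gon: [(0, 55.5065) (15, 51.9472) (15, 74) (0, 74)]
8. shoelace: 304.097

Area of P0's cell: 304.0970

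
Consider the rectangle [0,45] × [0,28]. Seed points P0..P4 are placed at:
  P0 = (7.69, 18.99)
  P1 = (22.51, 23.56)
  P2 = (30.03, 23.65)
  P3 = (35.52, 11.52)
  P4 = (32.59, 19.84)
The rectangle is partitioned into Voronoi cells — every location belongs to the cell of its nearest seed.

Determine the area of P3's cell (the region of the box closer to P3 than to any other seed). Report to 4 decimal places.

1. box [0,45]×[0,28]: [(0, 0) (45, 0) (45, 28) (0, 28)]
2. ⊥bis P3·P0 via (21.605,15.255): [(17.5103, 0) (45, 0) (45, 28) (25.026, 28)]  |A|=664.4921
3. ⊥bis P3·P1 via (29.015,17.54): [(19.4417, 7.1954) (17.5103, 0) (45, 0) (45, 28) (38.6951, 28)]  |A|=522.3014
4. ⊥bis P3·P2 via (32.775,17.585): [(26.3767, 14.6892) (19.4417, 7.1954) (17.5103, 0) (45, 0) (45, 23.118)]  |A|=434.8803
5. ⊥bis P3·P4 via (34.055,15.68): [(24.0248, 12.1477) (19.4417, 7.1954) (17.5103, 0) (45, 0) (45, 19.5344)]  |A|=383.5443
6. canonical 5-gon: [(24.0248, 12.1477) (19.4417, 7.1954) (17.5103, 0) (45, 0) (45, 19.5344)]
7. shoelace: 383.5443

Area of P3's cell: 383.5443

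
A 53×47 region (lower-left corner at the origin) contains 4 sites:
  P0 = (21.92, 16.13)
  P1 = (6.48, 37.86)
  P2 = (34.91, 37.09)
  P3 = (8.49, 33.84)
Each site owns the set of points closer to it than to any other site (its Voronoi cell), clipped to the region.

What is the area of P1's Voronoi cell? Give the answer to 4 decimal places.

1. box [0,53]×[0,47]: [(0, 0) (53, 0) (53, 47) (0, 47)]
2. ⊥bis P1·P0 via (14.2,26.995): [(0, 16.9054) (42.3547, 47) (0, 47)]  |A|=637.3249
3. ⊥bis P1·P2 via (20.695,37.475): [(0, 16.9054) (20.533, 31.4949) (20.953, 47) (0, 47)]  |A|=471.4066
4. ⊥bis P1·P3 via (7.485,35.85): [(0, 32.1075) (20.8317, 42.5234) (20.953, 47) (0, 47)]  |A|=202.0177
5. canonical 4-gon: [(0, 32.1075) (20.8317, 42.5234) (20.953, 47) (0, 47)]
6. shoelace: 202.0177

Area of P1's cell: 202.0177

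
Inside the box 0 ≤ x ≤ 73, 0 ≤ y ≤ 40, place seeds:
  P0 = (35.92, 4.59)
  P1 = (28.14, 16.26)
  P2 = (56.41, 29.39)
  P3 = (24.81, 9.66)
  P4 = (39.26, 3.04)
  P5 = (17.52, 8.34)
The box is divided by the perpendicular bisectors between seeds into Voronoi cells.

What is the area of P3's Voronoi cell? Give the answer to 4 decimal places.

Area of P3's cell: 110.7839

1. box [0,73]×[0,40]: [(0, 0) (73, 0) (73, 40) (0, 40)]
2. ⊥bis P3·P0 via (30.365,7.125): [(0, 0) (27.1135, 0) (45.3674, 40) (0, 40)]  |A|=1449.618
3. ⊥bis P3·P1 via (26.475,12.96): [(0, 26.3178) (0, 0) (27.1135, 0) (31.8014, 10.2726)]  |A|=557.7351
4. ⊥bis P3·P2 via (40.61,19.525): [(0, 26.3178) (0, 0) (27.1135, 0) (31.8014, 10.2726)]  |A|=557.7351
5. ⊥bis P3·P4 via (32.035,6.35): [(0, 26.3178) (0, 0) (27.1135, 0) (31.8014, 10.2726)]  |A|=557.7351
6. ⊥bis P3·P5 via (21.165,9): [(19.842, 16.3067) (22.7946, 0) (27.1135, 0) (31.8014, 10.2726)]  |A|=110.7839
7. canonical 4-gon: [(19.842, 16.3067) (22.7946, 0) (27.1135, 0) (31.8014, 10.2726)]
8. shoelace: 110.7839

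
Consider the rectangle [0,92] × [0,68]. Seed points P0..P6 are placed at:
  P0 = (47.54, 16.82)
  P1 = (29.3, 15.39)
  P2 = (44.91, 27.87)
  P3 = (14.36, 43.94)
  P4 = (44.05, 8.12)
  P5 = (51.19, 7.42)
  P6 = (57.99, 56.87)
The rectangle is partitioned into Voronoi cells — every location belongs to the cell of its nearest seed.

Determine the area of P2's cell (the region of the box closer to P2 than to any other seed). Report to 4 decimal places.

Area of P2's cell: 723.8614

1. box [0,92]×[0,68]: [(0, 0) (92, 0) (92, 68) (0, 68)]
2. ⊥bis P2·P0 via (46.225,22.345): [(0, 11.343) (92, 33.2399) (92, 68) (0, 68)]  |A|=4205.1868
3. ⊥bis P2·P1 via (37.105,21.63): [(38.0827, 20.4071) (92, 33.2399) (92, 68) (0.0328, 68)]  |A|=3125.5813
4. ⊥bis P2·P3 via (29.635,35.905): [(28.0704, 32.9305) (38.0827, 20.4071) (92, 33.2399) (92, 68) (46.5177, 68)]  |A|=2310.4803
5. ⊥bis P2·P4 via (44.48,17.995): [(28.0704, 32.9305) (38.0827, 20.4071) (92, 33.2399) (92, 68) (46.5177, 68)]  |A|=2310.4803
6. ⊥bis P2·P5 via (48.05,17.645): [(28.0704, 32.9305) (38.0827, 20.4071) (92, 33.2399) (92, 68) (46.5177, 68)]  |A|=2310.4803
7. ⊥bis P2·P6 via (51.45,42.37): [(36.5668, 49.0828) (28.0704, 32.9305) (38.0827, 20.4071) (78.7072, 30.0761)]  |A|=723.8614
8. canonical 4-gon: [(36.5668, 49.0828) (28.0704, 32.9305) (38.0827, 20.4071) (78.7072, 30.0761)]
9. shoelace: 723.8614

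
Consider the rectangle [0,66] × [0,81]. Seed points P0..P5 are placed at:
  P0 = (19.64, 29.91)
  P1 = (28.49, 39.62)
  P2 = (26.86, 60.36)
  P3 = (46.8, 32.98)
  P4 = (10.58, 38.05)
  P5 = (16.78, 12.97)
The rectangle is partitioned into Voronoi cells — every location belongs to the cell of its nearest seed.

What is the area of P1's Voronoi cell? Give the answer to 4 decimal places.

Area of P1's cell: 369.2515

1. box [0,66]×[0,81]: [(0, 0) (66, 0) (66, 81) (0, 81)]
2. ⊥bis P1·P0 via (24.065,34.765): [(0, 56.6986) (62.2083, 0) (66, 0) (66, 81) (0, 81)]  |A|=3582.4384
3. ⊥bis P1·P2 via (27.675,49.99): [(8.9732, 48.5202) (62.2083, 0) (66, 0) (66, 53.002)]  |A|=1603.2567
4. ⊥bis P1·P3 via (37.645,36.3): [(43.0477, 51.1982) (8.9732, 48.5202) (33.8531, 25.8438)]  |A|=419.6583
5. ⊥bis P1·P4 via (19.535,38.835): [(43.0477, 51.1982) (18.6195, 49.2783) (19.5294, 38.8989) (33.8531, 25.8438)]  |A|=369.2515
6. ⊥bis P1·P5 via (22.635,26.295): [(43.0477, 51.1982) (18.6195, 49.2783) (19.5294, 38.8989) (33.8531, 25.8438)]  |A|=369.2515
7. canonical 4-gon: [(43.0477, 51.1982) (18.6195, 49.2783) (19.5294, 38.8989) (33.8531, 25.8438)]
8. shoelace: 369.2515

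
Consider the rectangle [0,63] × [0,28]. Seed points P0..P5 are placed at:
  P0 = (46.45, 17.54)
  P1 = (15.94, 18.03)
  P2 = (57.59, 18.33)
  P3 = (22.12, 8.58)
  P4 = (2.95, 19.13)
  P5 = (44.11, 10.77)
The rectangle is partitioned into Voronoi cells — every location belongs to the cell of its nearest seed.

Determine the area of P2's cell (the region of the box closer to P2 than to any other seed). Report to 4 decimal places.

1. box [0,63]×[0,28]: [(0, 0) (63, 0) (63, 28) (0, 28)]
2. ⊥bis P2·P0 via (52.02,17.935): [(53.2919, 0) (63, 0) (63, 28) (51.3062, 28)]  |A|=299.6265
3. ⊥bis P2·P1 via (36.765,18.18): [(53.2919, 0) (63, 0) (63, 28) (51.3062, 28)]  |A|=299.6265
4. ⊥bis P2·P3 via (39.855,13.455): [(53.2919, 0) (63, 0) (63, 28) (51.3062, 28)]  |A|=299.6265
5. ⊥bis P2·P4 via (30.27,18.73): [(53.2919, 0) (63, 0) (63, 28) (51.3062, 28)]  |A|=299.6265
6. ⊥bis P2·P5 via (50.85,14.55): [(52.4642, 11.6719) (59.0101, 0) (63, 0) (63, 28) (51.3062, 28)]  |A|=266.2554
7. canonical 5-gon: [(52.4642, 11.6719) (59.0101, 0) (63, 0) (63, 28) (51.3062, 28)]
8. shoelace: 266.2554

Area of P2's cell: 266.2554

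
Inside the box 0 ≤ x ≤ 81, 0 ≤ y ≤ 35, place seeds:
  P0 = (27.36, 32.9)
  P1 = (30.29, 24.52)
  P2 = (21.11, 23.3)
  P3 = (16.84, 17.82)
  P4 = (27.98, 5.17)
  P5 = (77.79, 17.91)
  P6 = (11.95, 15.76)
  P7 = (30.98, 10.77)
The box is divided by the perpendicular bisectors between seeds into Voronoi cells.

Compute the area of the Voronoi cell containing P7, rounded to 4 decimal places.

1. box [0,81]×[0,35]: [(0, 0) (81, 0) (81, 35) (0, 35)]
2. ⊥bis P7·P0 via (29.17,21.835): [(0, 17.0634) (0, 0) (81, 0) (81, 30.3133)]  |A|=1918.7562
3. ⊥bis P7·P1 via (30.635,17.645): [(0, 16.1077) (0, 0) (81, 0) (81, 20.1724)]  |A|=1469.3435
4. ⊥bis P7·P2 via (26.045,17.035): [(26.5598, 17.4405) (4.419, 0) (81, 0) (81, 20.1724)]  |A|=1216.9005
5. ⊥bis P7·P3 via (23.91,14.295): [(26.5598, 17.4405) (24.7789, 16.0376) (16.7827, 0) (81, 0) (81, 20.1724)]  |A|=1117.758
6. ⊥bis P7·P4 via (29.48,7.97): [(26.5598, 17.4405) (24.7789, 16.0376) (22.5953, 11.6582) (44.3573, 0) (81, 0) (81, 20.1724)]  |A|=957.0227
7. ⊥bis P7·P5 via (54.385,14.34): [(53.7043, 18.8027) (26.5598, 17.4405) (24.7789, 16.0376) (22.5953, 11.6582) (44.3573, 0) (56.5723, 0)]  |A|=452.0599
8. ⊥bis P7·P6 via (21.465,13.265): [(53.7043, 18.8027) (26.5598, 17.4405) (24.7789, 16.0376) (22.5953, 11.6582) (44.3573, 0) (56.5723, 0)]  |A|=452.0599
9. canonical 6-gon: [(53.7043, 18.8027) (26.5598, 17.4405) (24.7789, 16.0376) (22.5953, 11.6582) (44.3573, 0) (56.5723, 0)]
10. shoelace: 452.0599

Area of P7's cell: 452.0599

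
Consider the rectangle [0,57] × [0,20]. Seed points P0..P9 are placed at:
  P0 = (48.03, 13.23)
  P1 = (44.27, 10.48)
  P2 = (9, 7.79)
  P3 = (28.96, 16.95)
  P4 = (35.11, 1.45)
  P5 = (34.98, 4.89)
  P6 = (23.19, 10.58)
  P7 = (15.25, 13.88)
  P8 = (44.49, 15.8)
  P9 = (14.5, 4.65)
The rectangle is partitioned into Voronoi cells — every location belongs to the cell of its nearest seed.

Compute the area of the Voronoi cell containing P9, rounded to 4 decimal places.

Area of P9's cell: 92.7154

1. box [0,57]×[0,20]: [(0, 0) (57, 0) (57, 20) (0, 20)]
2. ⊥bis P9·P0 via (31.265,8.94): [(0, 0) (33.5527, 0) (28.4349, 20) (0, 20)]  |A|=619.8751
3. ⊥bis P9·P1 via (29.385,7.565): [(0, 0) (30.8665, 0) (26.9498, 20) (0, 20)]  |A|=578.1628
4. ⊥bis P9·P2 via (11.75,6.22): [(8.1989, 0) (30.8665, 0) (26.9498, 20) (19.6171, 20)]  |A|=300.0021
5. ⊥bis P9·P3 via (21.73,10.8): [(17.3228, 15.9812) (8.1989, 0) (30.8665, 0) (30.8515, 0.0767)]  |A|=181.5267
6. ⊥bis P9·P4 via (24.805,3.05): [(25.3479, 6.5467) (17.3228, 15.9812) (8.1989, 0) (24.3314, 0)]  |A|=159.9726
7. ⊥bis P9·P5 via (24.74,4.77): [(24.7633, 2.7814) (24.7104, 7.2962) (17.3228, 15.9812) (8.1989, 0) (24.3314, 0)]  |A|=158.5533
8. ⊥bis P9·P6 via (18.845,7.615): [(15.4156, 12.6406) (8.1989, 0) (24.0414, 0)]  |A|=100.1291
9. ⊥bis P9·P7 via (14.875,9.265): [(17.886, 9.0203) (13.5499, 9.3727) (8.1989, 0) (24.0414, 0)]  |A|=92.7154
10. ⊥bis P9·P8 via (29.495,10.225): [(17.886, 9.0203) (13.5499, 9.3727) (8.1989, 0) (24.0414, 0)]  |A|=92.7154
11. canonical 4-gon: [(17.886, 9.0203) (13.5499, 9.3727) (8.1989, 0) (24.0414, 0)]
12. shoelace: 92.7154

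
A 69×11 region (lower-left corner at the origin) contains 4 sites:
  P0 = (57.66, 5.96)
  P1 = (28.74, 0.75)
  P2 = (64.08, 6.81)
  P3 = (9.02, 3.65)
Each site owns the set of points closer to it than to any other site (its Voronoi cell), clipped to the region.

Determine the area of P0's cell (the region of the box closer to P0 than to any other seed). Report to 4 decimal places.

1. box [0,69]×[0,11]: [(0, 0) (69, 0) (69, 11) (0, 11)]
2. ⊥bis P0·P1 via (43.2,3.355): [(43.8044, 0) (69, 0) (69, 11) (41.8227, 11)]  |A|=288.0507
3. ⊥bis P0·P2 via (60.87,6.385): [(43.8044, 0) (61.7154, 0) (60.259, 11) (41.8227, 11)]  |A|=199.9096
4. ⊥bis P0·P3 via (33.34,4.805): [(43.8044, 0) (61.7154, 0) (60.259, 11) (41.8227, 11)]  |A|=199.9096
5. canonical 4-gon: [(43.8044, 0) (61.7154, 0) (60.259, 11) (41.8227, 11)]
6. shoelace: 199.9096

Area of P0's cell: 199.9096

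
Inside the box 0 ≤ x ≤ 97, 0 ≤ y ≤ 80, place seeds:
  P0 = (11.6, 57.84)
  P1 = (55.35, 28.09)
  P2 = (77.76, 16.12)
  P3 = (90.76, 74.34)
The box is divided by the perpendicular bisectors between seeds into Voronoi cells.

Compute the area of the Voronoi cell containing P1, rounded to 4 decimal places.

1. box [0,97]×[0,80]: [(0, 0) (97, 0) (97, 80) (0, 80)]
2. ⊥bis P1·P0 via (33.475,42.965): [(4.2588, 0) (97, 0) (97, 80) (58.6588, 80)]  |A|=5243.296
3. ⊥bis P1·P2 via (66.555,22.105): [(4.2588, 0) (54.7479, 0) (97, 79.1035) (97, 80) (58.6588, 80)]  |A|=3572.1512
4. ⊥bis P1·P3 via (73.055,51.215): [(50.7155, 68.3186) (4.2588, 0) (54.7479, 0) (79.4773, 46.2979)]  |A|=2662.7602
5. canonical 4-gon: [(50.7155, 68.3186) (4.2588, 0) (54.7479, 0) (79.4773, 46.2979)]
6. shoelace: 2662.7602

Area of P1's cell: 2662.7602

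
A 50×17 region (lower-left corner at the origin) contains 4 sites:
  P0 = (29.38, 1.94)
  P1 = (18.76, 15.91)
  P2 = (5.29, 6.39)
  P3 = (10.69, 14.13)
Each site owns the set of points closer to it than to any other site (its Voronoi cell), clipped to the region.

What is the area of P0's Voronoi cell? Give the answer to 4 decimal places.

1. box [0,50]×[0,17]: [(0, 0) (50, 0) (50, 17) (0, 17)]
2. ⊥bis P0·P1 via (24.07,8.925): [(12.3297, 0) (50, 0) (50, 17) (34.6922, 17)]  |A|=450.3141
3. ⊥bis P0·P2 via (17.335,4.165): [(17.2576, 3.7462) (16.5656, 0) (50, 0) (50, 17) (34.6922, 17)]  |A|=442.3796
4. ⊥bis P0·P3 via (20.035,8.035): [(17.2576, 3.7462) (16.5656, 0) (50, 0) (50, 17) (34.6922, 17)]  |A|=442.3796
5. canonical 5-gon: [(17.2576, 3.7462) (16.5656, 0) (50, 0) (50, 17) (34.6922, 17)]
6. shoelace: 442.3796

Area of P0's cell: 442.3796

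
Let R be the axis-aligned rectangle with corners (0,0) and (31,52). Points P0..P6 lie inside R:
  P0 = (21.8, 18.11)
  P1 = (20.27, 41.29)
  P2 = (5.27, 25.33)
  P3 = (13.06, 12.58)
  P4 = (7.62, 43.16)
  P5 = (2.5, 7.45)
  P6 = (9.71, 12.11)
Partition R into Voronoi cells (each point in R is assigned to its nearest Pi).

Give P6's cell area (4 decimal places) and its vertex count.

1. box [0,31]×[0,52]: [(0, 0) (31, 0) (31, 52) (0, 52)]
2. ⊥bis P6·P0 via (15.755,15.11): [(0, 46.8563) (0, 0) (23.2538, 0)]  |A|=544.7929
3. ⊥bis P6·P1 via (14.99,26.7): [(8.9114, 28.8998) (0, 32.1248) (0, 0) (23.2538, 0)]  |A|=479.1531
4. ⊥bis P6·P2 via (7.49,18.72): [(13.0386, 20.5835) (0, 16.2044) (0, 0) (23.2538, 0)]  |A|=344.9639
5. ⊥bis P6·P3 via (11.385,12.345): [(10.3556, 19.6824) (0, 16.2044) (0, 0) (13.117, 0)]  |A|=212.9901
6. ⊥bis P6·P4 via (8.665,27.635): [(10.3556, 19.6824) (0, 16.2044) (0, 0) (13.117, 0)]  |A|=212.9901
7. ⊥bis P6·P5 via (6.105,9.78): [(10.3556, 19.6824) (1.6044, 16.7433) (12.4261, 0) (13.117, 0)]  |A|=95.964
8. canonical 4-gon: [(10.3556, 19.6824) (1.6044, 16.7433) (12.4261, 0) (13.117, 0)]
9. shoelace: 95.964

Area of P6's cell: 95.9640 (4 vertices)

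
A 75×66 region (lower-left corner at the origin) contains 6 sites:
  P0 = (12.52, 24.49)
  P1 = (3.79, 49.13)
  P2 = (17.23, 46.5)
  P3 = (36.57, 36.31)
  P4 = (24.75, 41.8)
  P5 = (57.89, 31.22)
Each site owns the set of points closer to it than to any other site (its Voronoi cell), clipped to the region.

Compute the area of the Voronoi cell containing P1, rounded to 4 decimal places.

1. box [0,75]×[0,66]: [(0, 0) (75, 0) (75, 66) (0, 66)]
2. ⊥bis P1·P0 via (8.155,36.81): [(0, 33.9207) (75, 60.4933) (75, 66) (0, 66)]  |A|=1409.4757
3. ⊥bis P1·P2 via (10.51,47.815): [(0, 33.9207) (8.3715, 36.8867) (14.0685, 66) (0, 66)]  |A|=339.0666
4. ⊥bis P1·P3 via (20.18,42.72): [(0, 33.9207) (8.3715, 36.8867) (14.0685, 66) (0, 66)]  |A|=339.0666
5. ⊥bis P1·P4 via (14.27,45.465): [(0, 33.9207) (8.3715, 36.8867) (14.0685, 66) (0, 66)]  |A|=339.0666
6. ⊥bis P1·P5 via (30.84,40.175): [(0, 33.9207) (8.3715, 36.8867) (14.0685, 66) (0, 66)]  |A|=339.0666
7. canonical 4-gon: [(0, 33.9207) (8.3715, 36.8867) (14.0685, 66) (0, 66)]
8. shoelace: 339.0666

Area of P1's cell: 339.0666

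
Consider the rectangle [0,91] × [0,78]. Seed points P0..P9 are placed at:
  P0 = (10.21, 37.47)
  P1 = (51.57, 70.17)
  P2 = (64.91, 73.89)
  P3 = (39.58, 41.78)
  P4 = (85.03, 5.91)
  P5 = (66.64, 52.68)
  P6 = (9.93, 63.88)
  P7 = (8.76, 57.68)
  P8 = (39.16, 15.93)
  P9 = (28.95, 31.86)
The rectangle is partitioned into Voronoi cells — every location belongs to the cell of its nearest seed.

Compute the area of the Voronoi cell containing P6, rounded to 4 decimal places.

Area of P6's cell: 552.2060

1. box [0,91]×[0,78]: [(0, 0) (91, 0) (91, 78) (0, 78)]
2. ⊥bis P6·P0 via (10.07,50.675): [(0, 50.5682) (91, 51.533) (91, 78) (0, 78)]  |A|=2452.3926
3. ⊥bis P6·P1 via (30.75,67.025): [(0, 50.5682) (33.1828, 50.92) (29.0922, 78) (0, 78)]  |A|=849.0379
4. ⊥bis P6·P2 via (37.42,68.885): [(0, 50.5682) (33.1828, 50.92) (29.0922, 78) (0, 78)]  |A|=849.0379
5. ⊥bis P6·P3 via (24.755,52.83): [(0, 50.5682) (23.2529, 50.8148) (31.5227, 61.9097) (29.0922, 78) (0, 78)]  |A|=794.3876
6. ⊥bis P6·P4 via (47.48,34.895): [(0, 50.5682) (23.2529, 50.8148) (31.5227, 61.9097) (29.0922, 78) (0, 78)]  |A|=794.3876
7. ⊥bis P6·P5 via (38.285,58.28): [(0, 50.5682) (23.2529, 50.8148) (31.5227, 61.9097) (29.0922, 78) (0, 78)]  |A|=794.3876
8. ⊥bis P6·P7 via (9.345,60.78): [(0, 62.5435) (28.0497, 57.2502) (31.5227, 61.9097) (29.0922, 78) (0, 78)]  |A|=552.206
9. ⊥bis P6·P8 via (24.545,39.905): [(0, 62.5435) (28.0497, 57.2502) (31.5227, 61.9097) (29.0922, 78) (0, 78)]  |A|=552.206
10. ⊥bis P6·P9 via (19.44,47.87): [(0, 62.5435) (28.0497, 57.2502) (31.5227, 61.9097) (29.0922, 78) (0, 78)]  |A|=552.206
11. canonical 5-gon: [(0, 62.5435) (28.0497, 57.2502) (31.5227, 61.9097) (29.0922, 78) (0, 78)]
12. shoelace: 552.206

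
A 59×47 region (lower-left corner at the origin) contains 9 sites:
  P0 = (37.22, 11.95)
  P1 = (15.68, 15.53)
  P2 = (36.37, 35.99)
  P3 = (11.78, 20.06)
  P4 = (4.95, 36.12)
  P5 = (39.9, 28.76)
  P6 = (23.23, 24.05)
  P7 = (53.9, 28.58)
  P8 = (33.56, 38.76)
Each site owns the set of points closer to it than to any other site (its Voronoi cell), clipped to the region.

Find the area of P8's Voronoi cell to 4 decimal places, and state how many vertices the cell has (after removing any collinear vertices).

1. box [0,59]×[0,47]: [(0, 0) (59, 0) (59, 47) (0, 47)]
2. ⊥bis P8·P0 via (35.39,25.355): [(0, 20.5237) (59, 28.5781) (59, 47) (0, 47)]  |A|=1324.4958
3. ⊥bis P8·P1 via (24.62,27.145): [(0, 46.0949) (28.2177, 24.3759) (59, 28.5781) (59, 47) (0, 47)]  |A|=963.7157
4. ⊥bis P8·P2 via (34.965,37.375): [(0, 46.0949) (24.7682, 27.0309) (44.453, 47) (0, 47)]  |A|=455.0513
5. ⊥bis P8·P3 via (22.67,29.41): [(24.6044, 27.157) (24.7682, 27.0309) (44.453, 47) (7.5675, 47)]  |A|=368.8358
6. ⊥bis P8·P4 via (19.255,37.44): [(19.674, 32.8995) (24.6044, 27.157) (24.7682, 27.0309) (44.453, 47) (18.3728, 47)]  |A|=292.6551
7. ⊥bis P8·P5 via (36.73,33.76): [(19.674, 32.8995) (24.6044, 27.157) (24.7682, 27.0309) (44.453, 47) (18.3728, 47)]  |A|=292.6551
8. ⊥bis P8·P6 via (28.395,31.405): [(19.2172, 37.8501) (28.7998, 31.1207) (44.453, 47) (18.3728, 47)]  |A|=248.0658
9. ⊥bis P8·P7 via (43.73,33.67): [(19.2172, 37.8501) (28.7998, 31.1207) (44.453, 47) (18.3728, 47)]  |A|=248.0658
10. canonical 4-gon: [(19.2172, 37.8501) (28.7998, 31.1207) (44.453, 47) (18.3728, 47)]
11. shoelace: 248.0658

Area of P8's cell: 248.0658 (4 vertices)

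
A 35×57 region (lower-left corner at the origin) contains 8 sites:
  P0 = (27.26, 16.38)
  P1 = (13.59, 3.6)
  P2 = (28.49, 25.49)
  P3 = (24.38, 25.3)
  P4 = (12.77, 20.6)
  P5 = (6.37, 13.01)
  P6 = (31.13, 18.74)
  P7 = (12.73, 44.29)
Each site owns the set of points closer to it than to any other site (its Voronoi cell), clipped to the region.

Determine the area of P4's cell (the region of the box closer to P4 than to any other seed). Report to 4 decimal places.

1. box [0,35]×[0,57]: [(0, 0) (35, 0) (35, 57) (0, 57)]
2. ⊥bis P4·P0 via (20.015,18.49): [(0, 0) (14.6301, 0) (31.2305, 57) (0, 57)]  |A|=1307.0251
3. ⊥bis P4·P1 via (13.18,12.1): [(0, 11.4643) (18.2249, 12.3433) (31.2305, 57) (0, 57)]  |A|=1112.2659
4. ⊥bis P4·P2 via (20.63,23.045): [(0, 11.4643) (18.2249, 12.3433) (20.9975, 21.8636) (10.0677, 57) (0, 57)]  |A|=740.4731
5. ⊥bis P4·P3 via (18.575,22.95): [(0, 11.4643) (18.2249, 12.3433) (20.1679, 19.0151) (4.7908, 57) (0, 57)]  |A|=610.1112
6. ⊥bis P4·P5 via (9.57,16.805): [(0, 24.8746) (15.0433, 12.1899) (18.2249, 12.3433) (20.1679, 19.0151) (4.7908, 57) (0, 57)]  |A|=509.2439
7. ⊥bis P4·P6 via (21.95,19.67): [(0, 24.8746) (15.0433, 12.1899) (18.2249, 12.3433) (20.1679, 19.0151) (4.7908, 57) (0, 57)]  |A|=509.2439
8. ⊥bis P4·P7 via (12.75,32.445): [(0, 32.4235) (0, 24.8746) (15.0433, 12.1899) (18.2249, 12.3433) (20.1679, 19.0151) (14.7298, 32.4483)]  |A|=269.4291
9. canonical 6-gon: [(0, 32.4235) (0, 24.8746) (15.0433, 12.1899) (18.2249, 12.3433) (20.1679, 19.0151) (14.7298, 32.4483)]
10. shoelace: 269.4291

Area of P4's cell: 269.4291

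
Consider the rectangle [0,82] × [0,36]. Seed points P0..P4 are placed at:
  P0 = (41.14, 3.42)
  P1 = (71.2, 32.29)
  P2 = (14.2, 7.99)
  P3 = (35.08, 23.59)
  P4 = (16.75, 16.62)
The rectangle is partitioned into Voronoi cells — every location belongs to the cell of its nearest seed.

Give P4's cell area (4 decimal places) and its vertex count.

Area of P4's cell: 568.8382 (5 vertices)

1. box [0,82]×[0,36]: [(0, 0) (82, 0) (82, 36) (0, 36)]
2. ⊥bis P4·P0 via (28.945,10.02): [(0, 0) (23.5221, 0) (43.0055, 36) (0, 36)]  |A|=1197.4975
3. ⊥bis P4·P1 via (43.975,24.455): [(0, 0) (23.5221, 0) (41.4694, 33.1616) (40.6525, 36) (0, 36)]  |A|=1194.1581
4. ⊥bis P4·P2 via (15.475,12.305): [(0, 16.8776) (28.1541, 8.5586) (41.4694, 33.1616) (40.6525, 36) (0, 36)]  |A|=855.914
5. ⊥bis P4·P3 via (25.915,20.105): [(0, 16.8776) (28.1541, 8.5586) (29.4177, 10.8934) (19.8709, 36) (0, 36)]  |A|=568.8382
6. canonical 5-gon: [(0, 16.8776) (28.1541, 8.5586) (29.4177, 10.8934) (19.8709, 36) (0, 36)]
7. shoelace: 568.8382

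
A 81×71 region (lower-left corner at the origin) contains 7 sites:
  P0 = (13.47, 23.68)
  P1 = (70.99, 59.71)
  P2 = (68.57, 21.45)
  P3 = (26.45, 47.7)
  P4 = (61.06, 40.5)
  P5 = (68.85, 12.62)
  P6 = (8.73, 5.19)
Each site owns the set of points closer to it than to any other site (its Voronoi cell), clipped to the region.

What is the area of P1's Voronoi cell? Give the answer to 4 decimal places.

1. box [0,81]×[0,71]: [(0, 0) (81, 0) (81, 71) (0, 71)]
2. ⊥bis P1·P0 via (42.23,41.695): [(68.3474, 0) (81, 0) (81, 71) (23.8736, 71)]  |A|=2477.1551
3. ⊥bis P1·P2 via (69.78,40.58): [(41.8207, 42.3485) (81, 39.8703) (81, 71) (23.8736, 71)]  |A|=1428.1992
4. ⊥bis P1·P3 via (48.72,53.705): [(51.9551, 41.7075) (81, 39.8703) (81, 71) (44.0565, 71)]  |A|=993.1644
5. ⊥bis P1·P4 via (66.025,50.105): [(47.0452, 59.916) (81, 42.3641) (81, 71) (44.0565, 71)]  |A|=690.903
6. ⊥bis P1·P5 via (69.92,36.165): [(47.0452, 59.916) (81, 42.3641) (81, 71) (44.0565, 71)]  |A|=690.903
7. ⊥bis P1·P6 via (39.86,32.45): [(47.0452, 59.916) (81, 42.3641) (81, 71) (44.0565, 71)]  |A|=690.903
8. canonical 4-gon: [(47.0452, 59.916) (81, 42.3641) (81, 71) (44.0565, 71)]
9. shoelace: 690.903

Area of P1's cell: 690.9030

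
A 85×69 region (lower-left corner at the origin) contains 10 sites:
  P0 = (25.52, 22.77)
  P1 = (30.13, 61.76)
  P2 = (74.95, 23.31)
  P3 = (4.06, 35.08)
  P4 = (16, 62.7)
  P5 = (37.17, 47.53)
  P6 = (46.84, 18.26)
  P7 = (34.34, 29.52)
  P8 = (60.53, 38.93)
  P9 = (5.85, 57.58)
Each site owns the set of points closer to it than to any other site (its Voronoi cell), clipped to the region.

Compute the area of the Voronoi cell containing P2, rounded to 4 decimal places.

1. box [0,85]×[0,69]: [(0, 0) (85, 0) (85, 69) (0, 69)]
2. ⊥bis P2·P0 via (50.235,23.04): [(50.4867, 0) (85, 0) (85, 69) (49.7329, 69)]  |A|=2407.4235
3. ⊥bis P2·P1 via (52.54,42.535): [(50.0537, 39.6368) (50.4867, 0) (85, 0) (85, 69) (75.2437, 69)]  |A|=2032.8842
4. ⊥bis P2·P3 via (39.505,29.195): [(50.0537, 39.6368) (50.4867, 0) (85, 0) (85, 69) (75.2437, 69)]  |A|=2032.8842
5. ⊥bis P2·P4 via (45.475,43.005): [(50.0537, 39.6368) (50.4867, 0) (85, 0) (85, 69) (75.2437, 69)]  |A|=2032.8842
6. ⊥bis P2·P5 via (56.06,35.42): [(50.1996, 26.2786) (50.4867, 0) (85, 0) (85, 69) (77.5875, 69)]  |A|=1812.4304
7. ⊥bis P2·P6 via (60.895,20.785): [(57.783, 38.1076) (64.6291, 0) (85, 0) (85, 69) (77.5875, 69)]  |A|=1441.627
8. ⊥bis P2·P7 via (54.645,26.415): [(57.783, 38.1076) (64.6291, 0) (85, 0) (85, 69) (77.5875, 69)]  |A|=1441.627
9. ⊥bis P2·P8 via (67.74,31.12): [(60.2762, 24.2296) (64.6291, 0) (85, 0) (85, 47.054)]  |A|=828.4672
10. ⊥bis P2·P9 via (40.4,40.445): [(60.2762, 24.2296) (64.6291, 0) (85, 0) (85, 47.054)]  |A|=828.4672
11. canonical 4-gon: [(60.2762, 24.2296) (64.6291, 0) (85, 0) (85, 47.054)]
12. shoelace: 828.4672

Area of P2's cell: 828.4672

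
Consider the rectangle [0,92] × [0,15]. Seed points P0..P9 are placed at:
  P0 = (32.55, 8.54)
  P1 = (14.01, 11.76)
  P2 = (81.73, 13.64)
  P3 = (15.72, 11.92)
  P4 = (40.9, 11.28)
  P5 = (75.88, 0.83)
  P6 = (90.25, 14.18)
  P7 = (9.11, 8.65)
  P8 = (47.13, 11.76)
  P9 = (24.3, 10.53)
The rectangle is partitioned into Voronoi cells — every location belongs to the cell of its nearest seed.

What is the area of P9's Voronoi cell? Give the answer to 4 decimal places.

Area of P9's cell: 127.9140

1. box [0,92]×[0,15]: [(0, 0) (92, 0) (92, 15) (0, 15)]
2. ⊥bis P9·P0 via (28.425,9.535): [(0, 0) (26.125, 0) (29.7432, 15) (0, 15)]  |A|=419.012
3. ⊥bis P9·P1 via (19.155,11.145): [(17.8228, 0) (26.125, 0) (29.7432, 15) (19.6158, 15)]  |A|=138.2225
4. ⊥bis P9·P2 via (53.015,12.085): [(17.8228, 0) (26.125, 0) (29.7432, 15) (19.6158, 15)]  |A|=138.2225
5. ⊥bis P9·P3 via (20.01,11.225): [(18.1915, 0) (26.125, 0) (29.7432, 15) (20.6216, 15)]  |A|=127.914
6. ⊥bis P9·P4 via (32.6,10.905): [(18.1915, 0) (26.125, 0) (29.7432, 15) (20.6216, 15)]  |A|=127.914
7. ⊥bis P9·P5 via (50.09,5.68): [(18.1915, 0) (26.125, 0) (29.7432, 15) (20.6216, 15)]  |A|=127.914
8. ⊥bis P9·P6 via (57.275,12.355): [(18.1915, 0) (26.125, 0) (29.7432, 15) (20.6216, 15)]  |A|=127.914
9. ⊥bis P9·P7 via (16.705,9.59): [(18.1915, 0) (26.125, 0) (29.7432, 15) (20.6216, 15)]  |A|=127.914
10. ⊥bis P9·P8 via (35.715,11.145): [(18.1915, 0) (26.125, 0) (29.7432, 15) (20.6216, 15)]  |A|=127.914
11. canonical 4-gon: [(18.1915, 0) (26.125, 0) (29.7432, 15) (20.6216, 15)]
12. shoelace: 127.914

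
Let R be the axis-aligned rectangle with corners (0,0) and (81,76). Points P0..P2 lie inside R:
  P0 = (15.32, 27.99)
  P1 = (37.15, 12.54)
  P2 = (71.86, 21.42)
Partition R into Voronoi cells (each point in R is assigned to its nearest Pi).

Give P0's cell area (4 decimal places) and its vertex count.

1. box [0,81]×[0,76]: [(0, 0) (81, 0) (81, 76) (0, 76)]
2. ⊥bis P0·P1 via (26.235,20.265): [(0, 0) (11.8926, 0) (65.681, 76) (0, 76)]  |A|=2947.7966
3. ⊥bis P0·P2 via (43.59,24.705): [(0, 0) (11.8926, 0) (46.3819, 48.7315) (49.5505, 76) (0, 76)]  |A|=2727.8696
4. canonical 5-gon: [(0, 0) (11.8926, 0) (46.3819, 48.7315) (49.5505, 76) (0, 76)]
5. shoelace: 2727.8696

Area of P0's cell: 2727.8696 (5 vertices)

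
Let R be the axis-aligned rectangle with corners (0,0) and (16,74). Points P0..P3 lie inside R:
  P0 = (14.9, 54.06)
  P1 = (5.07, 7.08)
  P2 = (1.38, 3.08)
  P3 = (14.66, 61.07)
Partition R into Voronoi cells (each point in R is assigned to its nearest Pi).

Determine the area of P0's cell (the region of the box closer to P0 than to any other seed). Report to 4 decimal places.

Area of P0's cell: 421.5606

1. box [0,16]×[0,74]: [(0, 0) (16, 0) (16, 74) (0, 74)]
2. ⊥bis P0·P1 via (9.985,30.57): [(0, 32.6592) (16, 29.3114) (16, 74) (0, 74)]  |A|=688.2346
3. ⊥bis P0·P2 via (8.14,28.57): [(0, 32.6592) (16, 29.3114) (16, 74) (0, 74)]  |A|=688.2346
4. ⊥bis P0·P3 via (14.78,57.565): [(0, 57.059) (0, 32.6592) (16, 29.3114) (16, 57.6068)]  |A|=421.5606
5. canonical 4-gon: [(0, 57.059) (0, 32.6592) (16, 29.3114) (16, 57.6068)]
6. shoelace: 421.5606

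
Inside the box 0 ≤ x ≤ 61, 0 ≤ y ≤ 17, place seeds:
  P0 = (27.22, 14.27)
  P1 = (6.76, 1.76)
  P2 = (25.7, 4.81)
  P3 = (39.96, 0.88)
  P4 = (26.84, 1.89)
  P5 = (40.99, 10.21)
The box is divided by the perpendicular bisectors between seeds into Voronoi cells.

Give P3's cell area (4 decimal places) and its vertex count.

Area of P3's cell: 131.6933 (5 vertices)

1. box [0,61]×[0,17]: [(0, 0) (61, 0) (61, 17) (0, 17)]
2. ⊥bis P3·P0 via (33.59,7.575): [(25.6285, 0) (61, 0) (61, 17) (43.4959, 17)]  |A|=449.4427
3. ⊥bis P3·P1 via (23.36,1.32): [(25.6285, 0) (61, 0) (61, 17) (43.4959, 17)]  |A|=449.4427
4. ⊥bis P3·P2 via (32.83,2.845): [(34.3268, 8.276) (32.0459, 0) (61, 0) (61, 17) (43.4959, 17)]  |A|=422.8875
5. ⊥bis P3·P4 via (33.4,1.385): [(34.3268, 8.276) (33.7769, 6.2808) (33.2934, 0) (61, 0) (61, 17) (43.4959, 17)]  |A|=418.97
6. ⊥bis P3·P5 via (40.475,5.545): [(33.7779, 6.2843) (33.7769, 6.2808) (33.2934, 0) (61, 0) (61, 3.2791)]  |A|=131.6933
7. canonical 5-gon: [(33.7779, 6.2843) (33.7769, 6.2808) (33.2934, 0) (61, 0) (61, 3.2791)]
8. shoelace: 131.6933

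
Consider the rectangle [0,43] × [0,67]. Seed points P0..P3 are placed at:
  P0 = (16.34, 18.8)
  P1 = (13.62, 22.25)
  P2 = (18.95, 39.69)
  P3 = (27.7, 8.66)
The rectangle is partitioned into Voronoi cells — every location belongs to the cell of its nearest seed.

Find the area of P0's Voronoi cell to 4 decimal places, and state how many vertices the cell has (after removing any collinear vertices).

Area of P0's cell: 385.1007 (5 vertices)

1. box [0,43]×[0,67]: [(0, 0) (43, 0) (43, 67) (0, 67)]
2. ⊥bis P0·P1 via (14.98,20.525): [(0, 8.7147) (0, 0) (43, 0) (43, 42.6161)]  |A|=1103.6124
3. ⊥bis P0·P2 via (17.645,29.245): [(24.8919, 28.3396) (0, 8.7147) (0, 0) (43, 0) (43, 26.0771)]  |A|=953.8674
4. ⊥bis P0·P3 via (22.02,13.73): [(34.0403, 27.1966) (24.8919, 28.3396) (0, 8.7147) (0, 0) (9.7645, 0)]  |A|=385.1007
5. canonical 5-gon: [(34.0403, 27.1966) (24.8919, 28.3396) (0, 8.7147) (0, 0) (9.7645, 0)]
6. shoelace: 385.1007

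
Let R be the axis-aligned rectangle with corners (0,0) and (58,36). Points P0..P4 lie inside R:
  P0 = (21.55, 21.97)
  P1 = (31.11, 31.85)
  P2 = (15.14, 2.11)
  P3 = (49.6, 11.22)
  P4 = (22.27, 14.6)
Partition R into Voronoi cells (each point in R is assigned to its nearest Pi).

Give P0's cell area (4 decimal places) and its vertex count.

Area of P0's cell: 473.8163 (5 vertices)

1. box [0,58]×[0,36]: [(0, 0) (58, 0) (58, 36) (0, 36)]
2. ⊥bis P0·P1 via (26.33,26.91): [(0, 0) (54.1408, 0) (16.9357, 36) (0, 36)]  |A|=1279.3767
3. ⊥bis P0·P2 via (18.345,12.04): [(0, 17.961) (53.3862, 0.7301) (16.9357, 36) (0, 36)]  |A|=780.1767
4. ⊥bis P0·P3 via (35.575,16.595): [(0, 17.961) (32.1248, 7.5924) (35.9579, 17.594) (16.9357, 36) (0, 36)]  |A|=660.7017
5. ⊥bis P0·P4 via (21.91,18.285): [(0, 17.961) (4.3203, 16.5666) (34.0209, 19.4682) (16.9357, 36) (0, 36)]  |A|=473.8163
6. canonical 5-gon: [(0, 17.961) (4.3203, 16.5666) (34.0209, 19.4682) (16.9357, 36) (0, 36)]
7. shoelace: 473.8163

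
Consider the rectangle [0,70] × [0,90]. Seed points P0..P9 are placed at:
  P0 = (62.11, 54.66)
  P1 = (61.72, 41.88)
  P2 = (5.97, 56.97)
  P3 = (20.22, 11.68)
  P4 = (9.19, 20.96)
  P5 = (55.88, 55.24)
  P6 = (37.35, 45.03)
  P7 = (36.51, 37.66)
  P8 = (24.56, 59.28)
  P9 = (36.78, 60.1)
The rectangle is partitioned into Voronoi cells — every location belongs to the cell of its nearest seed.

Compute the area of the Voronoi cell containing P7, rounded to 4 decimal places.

Area of P7's cell: 688.4207

1. box [0,70]×[0,90]: [(0, 0) (70, 0) (70, 90) (0, 90)]
2. ⊥bis P7·P0 via (49.31,46.16): [(0, 0) (70, 0) (70, 15.0033) (20.1975, 90) (0, 90)]  |A|=4432.4883
3. ⊥bis P7·P1 via (49.115,39.77): [(0, 0) (55.7723, 0) (47.6191, 48.7063) (20.1975, 90) (0, 90)]  |A|=3918.1047
4. ⊥bis P7·P2 via (21.24,47.315): [(0, 13.7226) (0, 0) (55.7723, 0) (47.6191, 48.7063) (34.5569, 68.3765)]  |A|=2381.7798
5. ⊥bis P7·P3 via (28.365,24.67): [(13.0096, 34.2981) (54.3724, 8.3628) (47.6191, 48.7063) (34.5569, 68.3765)]  |A|=1181.273
6. ⊥bis P7·P4 via (22.85,29.31): [(16.4626, 39.7593) (24.0215, 27.3934) (54.3724, 8.3628) (47.6191, 48.7063) (34.5569, 68.3765)]  |A|=1139.2832
7. ⊥bis P7·P5 via (46.195,46.45): [(31.1644, 63.011) (16.4626, 39.7593) (24.0215, 27.3934) (54.3724, 8.3628) (48.4043, 44.0158)]  |A|=1037.9007
8. ⊥bis P7·P6 via (36.93,41.345): [(18.7737, 43.4144) (16.4626, 39.7593) (24.0215, 27.3934) (54.3724, 8.3628) (49.0832, 39.9598)]  |A|=691.002
9. ⊥bis P7·P8 via (30.535,48.47): [(20.9414, 43.1673) (17.369, 41.1928) (16.4626, 39.7593) (24.0215, 27.3934) (54.3724, 8.3628) (49.0832, 39.9598)]  |A|=688.4207
10. ⊥bis P7·P9 via (36.645,48.88): [(20.9414, 43.1673) (17.369, 41.1928) (16.4626, 39.7593) (24.0215, 27.3934) (54.3724, 8.3628) (49.0832, 39.9598)]  |A|=688.4207
11. canonical 6-gon: [(20.9414, 43.1673) (17.369, 41.1928) (16.4626, 39.7593) (24.0215, 27.3934) (54.3724, 8.3628) (49.0832, 39.9598)]
12. shoelace: 688.4207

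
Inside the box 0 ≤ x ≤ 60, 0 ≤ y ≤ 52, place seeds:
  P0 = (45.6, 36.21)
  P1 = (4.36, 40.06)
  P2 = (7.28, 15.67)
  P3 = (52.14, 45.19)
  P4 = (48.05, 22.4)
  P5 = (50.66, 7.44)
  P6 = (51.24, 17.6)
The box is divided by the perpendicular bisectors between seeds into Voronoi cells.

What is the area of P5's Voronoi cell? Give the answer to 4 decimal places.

Area of P5's cell: 400.0550

1. box [0,60]×[0,52]: [(0, 0) (60, 0) (60, 52) (0, 52)]
2. ⊥bis P5·P0 via (48.13,21.825): [(0, 13.36) (0, 0) (60, 0) (60, 23.9127)]  |A|=1118.1803
3. ⊥bis P5·P1 via (27.51,23.75): [(23.0455, 17.4132) (10.7773, 0) (60, 0) (60, 23.9127)]  |A|=870.4028
4. ⊥bis P5·P2 via (28.97,11.555): [(30.3243, 18.6934) (26.7778, 0) (60, 0) (60, 23.9127)]  |A|=665.3303
5. ⊥bis P5·P3 via (51.4,26.315): [(30.3243, 18.6934) (26.7778, 0) (60, 0) (60, 23.9127)]  |A|=665.3303
6. ⊥bis P5·P4 via (49.355,14.92): [(28.9324, 11.357) (26.7778, 0) (60, 0) (60, 16.7772)]  |A|=449.2649
7. ⊥bis P5·P6 via (50.95,12.52): [(39.3834, 13.1803) (28.9324, 11.357) (26.7778, 0) (60, 0) (60, 12.0034)]  |A|=400.055
8. canonical 5-gon: [(39.3834, 13.1803) (28.9324, 11.357) (26.7778, 0) (60, 0) (60, 12.0034)]
9. shoelace: 400.055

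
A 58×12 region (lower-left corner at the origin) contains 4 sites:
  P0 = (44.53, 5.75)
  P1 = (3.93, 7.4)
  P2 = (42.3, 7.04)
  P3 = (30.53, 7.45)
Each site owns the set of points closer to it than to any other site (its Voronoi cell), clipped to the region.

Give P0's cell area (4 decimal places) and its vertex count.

1. box [0,58]×[0,12]: [(0, 0) (58, 0) (58, 12) (0, 12)]
2. ⊥bis P0·P1 via (24.23,6.575): [(23.9628, 0) (58, 0) (58, 12) (24.4505, 12)]  |A|=405.5204
3. ⊥bis P0·P2 via (43.415,6.395): [(39.7157, 0) (58, 0) (58, 12) (46.6574, 12)]  |A|=177.762
4. ⊥bis P0·P3 via (37.53,6.6): [(39.7157, 0) (58, 0) (58, 12) (46.6574, 12)]  |A|=177.762
5. canonical 4-gon: [(39.7157, 0) (58, 0) (58, 12) (46.6574, 12)]
6. shoelace: 177.762

Area of P0's cell: 177.7620 (4 vertices)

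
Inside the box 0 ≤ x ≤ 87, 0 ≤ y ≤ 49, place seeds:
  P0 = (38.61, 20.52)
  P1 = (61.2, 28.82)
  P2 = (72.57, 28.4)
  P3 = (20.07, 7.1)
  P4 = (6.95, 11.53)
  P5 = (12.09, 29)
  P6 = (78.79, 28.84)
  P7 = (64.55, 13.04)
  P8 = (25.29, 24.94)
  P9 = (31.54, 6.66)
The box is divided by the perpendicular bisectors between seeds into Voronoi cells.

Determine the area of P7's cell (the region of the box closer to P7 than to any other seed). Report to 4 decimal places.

Area of P7's cell: 645.8963

1. box [0,87]×[0,49]: [(0, 0) (87, 0) (87, 49) (0, 49)]
2. ⊥bis P7·P0 via (51.58,16.78): [(46.7414, 0) (87, 0) (87, 49) (60.8709, 49)]  |A|=1626.5
3. ⊥bis P7·P1 via (62.875,20.93): [(52.1182, 18.6464) (46.7414, 0) (87, 0) (87, 26.0516)]  |A|=829.7026
4. ⊥bis P7·P2 via (68.56,20.72): [(66.6308, 21.7273) (52.1182, 18.6464) (46.7414, 0) (87, 0) (87, 11.0918)]  |A|=677.343
5. ⊥bis P7·P3 via (42.31,10.07): [(66.6308, 21.7273) (52.1182, 18.6464) (46.7414, 0) (87, 0) (87, 11.0918)]  |A|=677.343
6. ⊥bis P7·P4 via (35.75,12.285): [(66.6308, 21.7273) (52.1182, 18.6464) (46.7414, 0) (87, 0) (87, 11.0918)]  |A|=677.343
7. ⊥bis P7·P5 via (38.32,21.02): [(66.6308, 21.7273) (52.1182, 18.6464) (46.7414, 0) (87, 0) (87, 11.0918)]  |A|=677.343
8. ⊥bis P7·P6 via (71.67,20.94): [(76.5333, 16.5568) (66.6308, 21.7273) (52.1182, 18.6464) (46.7414, 0) (87, 0) (87, 7.1236)]  |A|=656.576
9. ⊥bis P7·P8 via (44.92,18.99): [(76.5333, 16.5568) (66.6308, 21.7273) (52.1182, 18.6464) (46.7414, 0) (87, 0) (87, 7.1236)]  |A|=656.576
10. ⊥bis P7·P9 via (48.045,9.85): [(76.5333, 16.5568) (66.6308, 21.7273) (52.1182, 18.6464) (48.6617, 6.6594) (49.9488, 0) (87, 0) (87, 7.1236)]  |A|=645.8963
11. canonical 7-gon: [(76.5333, 16.5568) (66.6308, 21.7273) (52.1182, 18.6464) (48.6617, 6.6594) (49.9488, 0) (87, 0) (87, 7.1236)]
12. shoelace: 645.8963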